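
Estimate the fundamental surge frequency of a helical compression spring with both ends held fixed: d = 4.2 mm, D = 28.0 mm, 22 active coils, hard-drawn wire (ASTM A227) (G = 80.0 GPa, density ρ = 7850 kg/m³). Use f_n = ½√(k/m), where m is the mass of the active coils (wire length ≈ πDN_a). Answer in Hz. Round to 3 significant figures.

k = Gd⁴/(8D³N_a) = (80.0×10³)(4.2⁴)/(8·28.0³·22) = 6.4432 N/mm = 6443.2 N/m
Wire length L = πDN_a = π·28.0·22 = 1935.2 mm
m = ρ·(πd²/4)·L = 7850 × 13.854×10⁻⁶ m² × 1.9352 m = 0.21047 kg
f_n = ½√(k/m) = 0.5·√(6443.2/0.21047) = 0.5·√(30613) = 87.483 Hz

87.5 Hz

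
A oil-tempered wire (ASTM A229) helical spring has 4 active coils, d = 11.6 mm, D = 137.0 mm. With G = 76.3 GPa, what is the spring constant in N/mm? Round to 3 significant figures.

16.8 N/mm

k = Gd⁴/(8D³N_a) = (76.3×10³ × 11.6⁴) / (8 × 137.0³ × 4)
  = 1.38152e+09 / 8.22833e+07 = 16.79 N/mm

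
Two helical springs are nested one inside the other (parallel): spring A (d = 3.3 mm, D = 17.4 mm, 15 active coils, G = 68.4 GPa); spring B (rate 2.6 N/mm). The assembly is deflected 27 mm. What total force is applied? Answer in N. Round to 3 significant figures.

k_A = Gd⁴/(8D³N_a) = (68.4×10³)(3.3⁴)/(8·17.4³·15) = 12.832 N/mm
Parallel: k_eq = 12.832 + 2.6 = 15.432 N/mm
F = k_eq·δ = 15.432·27 = 416.65 N

417 N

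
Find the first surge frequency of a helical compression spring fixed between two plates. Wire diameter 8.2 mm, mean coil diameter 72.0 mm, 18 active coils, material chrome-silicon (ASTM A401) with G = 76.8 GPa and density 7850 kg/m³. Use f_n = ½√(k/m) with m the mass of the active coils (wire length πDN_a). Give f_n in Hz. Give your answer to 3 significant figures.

k = Gd⁴/(8D³N_a) = (76.8×10³)(8.2⁴)/(8·72.0³·18) = 6.4604 N/mm = 6460.4 N/m
Wire length L = πDN_a = π·72.0·18 = 4071.5 mm
m = ρ·(πd²/4)·L = 7850 × 52.81×10⁻⁶ m² × 4.0715 m = 1.6879 kg
f_n = ½√(k/m) = 0.5·√(6460.4/1.6879) = 0.5·√(3827.5) = 30.933 Hz

30.9 Hz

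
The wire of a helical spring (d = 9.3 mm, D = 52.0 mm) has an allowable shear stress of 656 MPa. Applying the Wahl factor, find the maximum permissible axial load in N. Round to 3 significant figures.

3130 N

C = D/d = 52.0/9.3 = 5.5914
K_W = (4C−1)/(4C−4) + 0.615/C = 21.366/18.366 + 0.1100 = 1.2733
τ_max = K·8FD/(πd³) → F_max = τ_allow·πd³/(8DK)
F_max = 656·π·9.3³/(8·52.0·1.2733) = 1.6577e+06/529.71 = 3129.4 N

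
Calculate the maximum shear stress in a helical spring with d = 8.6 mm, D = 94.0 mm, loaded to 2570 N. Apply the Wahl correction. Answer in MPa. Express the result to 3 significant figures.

Spring index C = D/d = 94.0/8.6 = 10.9302
K_W = (4C−1)/(4C−4) + 0.615/C = 42.721/39.721 + 0.0563 = 1.1318
τ₀ = 8FD/(πd³) = 8·2570·94.0/(π·8.6³) = 1.93264e+06/1998.2 = 967.18 MPa
τ_max = K·τ₀ = 1.1318 × 967.18 = 1094.6 MPa

1090 MPa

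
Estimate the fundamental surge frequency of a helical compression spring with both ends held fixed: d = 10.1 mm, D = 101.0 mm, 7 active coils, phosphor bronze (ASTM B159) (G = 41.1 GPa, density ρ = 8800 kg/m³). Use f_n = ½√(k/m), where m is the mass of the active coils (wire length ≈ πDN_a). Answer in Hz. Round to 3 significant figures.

k = Gd⁴/(8D³N_a) = (41.1×10³)(10.1⁴)/(8·101.0³·7) = 7.4127 N/mm = 7412.7 N/m
Wire length L = πDN_a = π·101.0·7 = 2221.1 mm
m = ρ·(πd²/4)·L = 8800 × 80.118×10⁻⁶ m² × 2.2211 m = 1.566 kg
f_n = ½√(k/m) = 0.5·√(7412.7/1.566) = 0.5·√(4733.6) = 34.401 Hz

34.4 Hz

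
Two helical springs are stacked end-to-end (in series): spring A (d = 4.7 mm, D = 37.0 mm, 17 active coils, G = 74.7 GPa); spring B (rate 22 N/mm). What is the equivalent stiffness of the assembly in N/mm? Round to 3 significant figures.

4.27 N/mm

k_A = Gd⁴/(8D³N_a) = (74.7×10³)(4.7⁴)/(8·37.0³·17) = 5.2914 N/mm
Series: 1/k_eq = 1/5.2914 + 1/22 = 0.23444; k_eq = 4.2655 N/mm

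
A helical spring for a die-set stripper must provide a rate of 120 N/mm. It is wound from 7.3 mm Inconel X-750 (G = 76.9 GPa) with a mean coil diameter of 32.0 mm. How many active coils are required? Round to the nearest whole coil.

N_a = Gd⁴/(8D³k) = (76.9×10³ × 7.3⁴)/(8 × 32.0³ × 120)
    = 2.18382e+08 / 3.14573e+07 = 6.942 → 7 coils

7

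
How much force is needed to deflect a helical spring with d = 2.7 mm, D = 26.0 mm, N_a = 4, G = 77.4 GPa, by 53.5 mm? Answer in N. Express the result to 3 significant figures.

391 N

k = Gd⁴/(8D³N_a) = (77.4×10³)(2.7⁴)/(8·26.0³·4) = 7.3135 N/mm
F = k·δ = 7.3135 × 53.5 = 391.27 N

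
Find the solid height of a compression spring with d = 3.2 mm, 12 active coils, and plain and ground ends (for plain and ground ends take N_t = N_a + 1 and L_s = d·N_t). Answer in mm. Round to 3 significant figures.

41.6 mm

plain and ground ends: N_t = N_a + 1 = 12 + 1 = 13
L_s = d·N_t = 3.2 × 13 = 41.6 mm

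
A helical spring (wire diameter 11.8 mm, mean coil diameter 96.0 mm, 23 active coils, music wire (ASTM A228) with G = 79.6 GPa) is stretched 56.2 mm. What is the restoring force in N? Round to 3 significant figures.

533 N

k = Gd⁴/(8D³N_a) = (79.6×10³)(11.8⁴)/(8·96.0³·23) = 9.48 N/mm
F = k·δ = 9.48 × 56.2 = 532.78 N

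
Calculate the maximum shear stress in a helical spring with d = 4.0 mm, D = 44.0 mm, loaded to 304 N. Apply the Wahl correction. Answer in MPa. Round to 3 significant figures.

Spring index C = D/d = 44.0/4.0 = 11.0000
K_W = (4C−1)/(4C−4) + 0.615/C = 43.000/40.000 + 0.0559 = 1.1309
τ₀ = 8FD/(πd³) = 8·304·44.0/(π·4.0³) = 107008/201.06 = 532.21 MPa
τ_max = K·τ₀ = 1.1309 × 532.21 = 601.89 MPa

602 MPa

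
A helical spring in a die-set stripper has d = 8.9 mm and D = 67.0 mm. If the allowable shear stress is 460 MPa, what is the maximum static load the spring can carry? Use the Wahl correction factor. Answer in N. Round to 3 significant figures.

1590 N

C = D/d = 67.0/8.9 = 7.5281
K_W = (4C−1)/(4C−4) + 0.615/C = 29.112/26.112 + 0.0817 = 1.1966
τ_max = K·8FD/(πd³) → F_max = τ_allow·πd³/(8DK)
F_max = 460·π·8.9³/(8·67.0·1.1966) = 1.0188e+06/641.37 = 1588.4 N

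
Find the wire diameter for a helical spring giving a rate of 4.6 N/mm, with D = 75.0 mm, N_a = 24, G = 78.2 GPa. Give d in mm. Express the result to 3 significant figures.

8.31 mm

d = (8D³N_a·k / G)^(1/4) = (8·75.0³·24·4.6 / (78.2×10³))^0.25
  = (4764.7)^0.25 = 8.3082 mm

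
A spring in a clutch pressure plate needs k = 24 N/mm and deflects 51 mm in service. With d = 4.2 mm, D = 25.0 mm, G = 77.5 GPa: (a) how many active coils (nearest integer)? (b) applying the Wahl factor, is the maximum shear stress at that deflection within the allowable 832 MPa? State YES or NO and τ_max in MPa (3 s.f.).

(a) 8 coils; (b) NO, τ_max = 1330 MPa

N_a = Gd⁴/(8D³k) = (77.5×10³)(4.2⁴)/(8·25.0³·24) = 8.039 → N_a = 8
Actual rate k = Gd⁴/(8D³·8) = 24.116 N/mm
Working load F = kδ = 24.116·51 = 1229.9 N
C = 25.0/4.2 = 5.9524; K_W = (4C−1)/(4C−4)+0.615/C = 1.2548
τ_max = K_W·8FD/(πd³) = 1.2548·1056.8 = 1326.1 MPa
τ_max > 832 MPa → exceeds allowable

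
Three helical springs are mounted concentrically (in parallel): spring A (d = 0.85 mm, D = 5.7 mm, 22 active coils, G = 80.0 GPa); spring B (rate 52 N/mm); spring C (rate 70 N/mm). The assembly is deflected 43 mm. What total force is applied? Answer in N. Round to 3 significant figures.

k_A = Gd⁴/(8D³N_a) = (80.0×10³)(0.85⁴)/(8·5.7³·22) = 1.2812 N/mm
Parallel: k_eq = 1.2812 + 52 + 70 = 123.28 N/mm
F = k_eq·δ = 123.28·43 = 5301.1 N

5300 N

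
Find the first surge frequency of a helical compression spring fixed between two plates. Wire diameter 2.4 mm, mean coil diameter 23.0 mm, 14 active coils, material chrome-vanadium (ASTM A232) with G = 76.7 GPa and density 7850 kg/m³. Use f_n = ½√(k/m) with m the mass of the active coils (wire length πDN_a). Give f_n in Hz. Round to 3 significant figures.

114 Hz

k = Gd⁴/(8D³N_a) = (76.7×10³)(2.4⁴)/(8·23.0³·14) = 1.8674 N/mm = 1867.4 N/m
Wire length L = πDN_a = π·23.0·14 = 1011.6 mm
m = ρ·(πd²/4)·L = 7850 × 4.5239×10⁻⁶ m² × 1.0116 m = 0.035924 kg
f_n = ½√(k/m) = 0.5·√(1867.4/0.035924) = 0.5·√(51982) = 114 Hz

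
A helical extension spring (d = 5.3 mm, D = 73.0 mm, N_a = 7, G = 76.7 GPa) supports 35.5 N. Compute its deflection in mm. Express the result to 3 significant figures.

k = Gd⁴/(8D³N_a) = (76.7×10³)(5.3⁴)/(8·73.0³·7) = 2.7781 N/mm
δ = F/k = 35.5 / 2.7781 = 12.779 mm

12.8 mm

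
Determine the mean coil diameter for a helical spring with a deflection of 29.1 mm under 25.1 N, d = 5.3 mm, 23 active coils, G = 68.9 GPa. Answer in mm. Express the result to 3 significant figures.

70.0 mm

Required rate k = F/δ = 25.1/29.1 = 0.86254 N/mm
D = (Gd⁴/(8N_a·k))^(1/3) = (68.9×10³·5.3⁴/(8·23·0.86254))^(1/3)
  = (342550)^(1/3) = 69.9694 mm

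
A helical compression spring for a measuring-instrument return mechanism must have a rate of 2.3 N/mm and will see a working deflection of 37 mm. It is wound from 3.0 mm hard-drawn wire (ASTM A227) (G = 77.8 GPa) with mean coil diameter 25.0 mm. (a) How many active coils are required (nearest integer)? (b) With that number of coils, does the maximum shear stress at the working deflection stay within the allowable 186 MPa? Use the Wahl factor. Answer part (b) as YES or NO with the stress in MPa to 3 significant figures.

(a) 22 coils; (b) NO, τ_max = 235 MPa

N_a = Gd⁴/(8D³k) = (77.8×10³)(3.0⁴)/(8·25.0³·2.3) = 21.92 → N_a = 22
Actual rate k = Gd⁴/(8D³·22) = 2.2916 N/mm
Working load F = kδ = 2.2916·37 = 84.788 N
C = 25.0/3.0 = 8.3333; K_W = (4C−1)/(4C−4)+0.615/C = 1.1761
τ_max = K_W·8FD/(πd³) = 1.1761·199.92 = 235.12 MPa
τ_max > 186 MPa → exceeds allowable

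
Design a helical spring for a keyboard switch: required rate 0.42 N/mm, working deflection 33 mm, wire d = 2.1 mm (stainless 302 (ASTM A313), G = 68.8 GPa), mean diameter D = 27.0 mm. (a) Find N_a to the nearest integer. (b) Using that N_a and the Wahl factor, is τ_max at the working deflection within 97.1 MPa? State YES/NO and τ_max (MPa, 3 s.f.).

(a) 20 coils; (b) NO, τ_max = 116 MPa

N_a = Gd⁴/(8D³k) = (68.8×10³)(2.1⁴)/(8·27.0³·0.42) = 20.23 → N_a = 20
Actual rate k = Gd⁴/(8D³·20) = 0.42487 N/mm
Working load F = kδ = 0.42487·33 = 14.021 N
C = 27.0/2.1 = 12.8571; K_W = (4C−1)/(4C−4)+0.615/C = 1.1111
τ_max = K_W·8FD/(πd³) = 1.1111·104.09 = 115.65 MPa
τ_max > 97.1 MPa → exceeds allowable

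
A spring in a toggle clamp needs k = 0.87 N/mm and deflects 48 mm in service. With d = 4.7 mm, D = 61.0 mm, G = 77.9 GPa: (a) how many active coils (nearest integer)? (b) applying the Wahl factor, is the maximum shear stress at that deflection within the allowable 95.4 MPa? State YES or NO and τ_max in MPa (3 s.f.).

(a) 24 coils; (b) YES, τ_max = 69.5 MPa

N_a = Gd⁴/(8D³k) = (77.9×10³)(4.7⁴)/(8·61.0³·0.87) = 24.06 → N_a = 24
Actual rate k = Gd⁴/(8D³·24) = 0.87224 N/mm
Working load F = kδ = 0.87224·48 = 41.868 N
C = 61.0/4.7 = 12.9787; K_W = (4C−1)/(4C−4)+0.615/C = 1.1100
τ_max = K_W·8FD/(πd³) = 1.1100·62.641 = 69.531 MPa
τ_max ≤ 95.4 MPa → acceptable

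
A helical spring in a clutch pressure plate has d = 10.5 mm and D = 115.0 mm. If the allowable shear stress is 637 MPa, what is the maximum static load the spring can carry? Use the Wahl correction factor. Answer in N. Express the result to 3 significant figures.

C = D/d = 115.0/10.5 = 10.9524
K_W = (4C−1)/(4C−4) + 0.615/C = 42.810/39.810 + 0.0562 = 1.1315
τ_max = K·8FD/(πd³) → F_max = τ_allow·πd³/(8DK)
F_max = 637·π·10.5³/(8·115.0·1.1315) = 2.3166e+06/1041 = 2225.4 N

2230 N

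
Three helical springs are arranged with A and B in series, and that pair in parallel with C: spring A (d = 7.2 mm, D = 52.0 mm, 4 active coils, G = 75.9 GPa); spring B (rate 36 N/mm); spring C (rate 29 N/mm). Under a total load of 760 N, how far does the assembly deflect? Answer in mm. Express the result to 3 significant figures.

15.5 mm

k_A = Gd⁴/(8D³N_a) = (75.9×10³)(7.2⁴)/(8·52.0³·4) = 45.333 N/mm
Springs A,B series: k_AB = 1/(1/45.333+1/36) = 20.065 N/mm; parallel with C: k_eq = 20.065+29 = 49.065 N/mm
δ = F/k_eq = 760/49.065 = 15.49 mm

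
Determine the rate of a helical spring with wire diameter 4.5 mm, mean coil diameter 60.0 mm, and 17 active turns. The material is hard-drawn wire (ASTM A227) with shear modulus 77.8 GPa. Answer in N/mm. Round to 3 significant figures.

k = Gd⁴/(8D³N_a) = (77.8×10³ × 4.5⁴) / (8 × 60.0³ × 17)
  = 3.19029e+07 / 2.9376e+07 = 1.086 N/mm

1.09 N/mm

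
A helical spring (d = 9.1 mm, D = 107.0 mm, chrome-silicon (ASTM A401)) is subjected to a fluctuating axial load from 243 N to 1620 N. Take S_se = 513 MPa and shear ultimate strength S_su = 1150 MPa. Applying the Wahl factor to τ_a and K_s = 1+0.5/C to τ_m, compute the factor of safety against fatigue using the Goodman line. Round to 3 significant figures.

C = D/d = 107.0/9.1 = 11.7582; K_W = (4C−1)/(4C−4)+0.615/C = 1.1220; K_s = 1+0.5/C = 1.0425
F_a = (F_max−F_min)/2 = 688.5 N; F_m = (F_max+F_min)/2 = 931.5 N
τ_a = K_W·8F_aD/(πd³) = 1.1220 × 248.95 = 279.32 MPa
τ_m = K_s·8F_mD/(πd³) = 1.0425 × 336.81 = 351.13 MPa
Goodman: 1/n_f = τ_a/S_se + τ_m/S_su = 279.32/513 + 351.13/1150 = 0.54449 + 0.30533 = 0.84982
n_f = 1/0.84982 = 1.177

1.18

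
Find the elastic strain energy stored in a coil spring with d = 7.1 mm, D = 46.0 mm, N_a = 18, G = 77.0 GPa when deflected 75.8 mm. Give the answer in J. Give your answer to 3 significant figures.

k = Gd⁴/(8D³N_a) = (77.0×10³)(7.1⁴)/(8·46.0³·18) = 13.96 N/mm
U = ½kδ² = 0.5 × 13.96 × 75.8² = 40105 N·mm = 40.105 J

40.1 J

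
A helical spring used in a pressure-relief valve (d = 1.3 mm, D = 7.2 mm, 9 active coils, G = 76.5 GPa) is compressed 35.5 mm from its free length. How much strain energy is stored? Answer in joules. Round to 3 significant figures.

5.12 J

k = Gd⁴/(8D³N_a) = (76.5×10³)(1.3⁴)/(8·7.2³·9) = 8.1303 N/mm
U = ½kδ² = 0.5 × 8.1303 × 35.5² = 5123.1 N·mm = 5.1231 J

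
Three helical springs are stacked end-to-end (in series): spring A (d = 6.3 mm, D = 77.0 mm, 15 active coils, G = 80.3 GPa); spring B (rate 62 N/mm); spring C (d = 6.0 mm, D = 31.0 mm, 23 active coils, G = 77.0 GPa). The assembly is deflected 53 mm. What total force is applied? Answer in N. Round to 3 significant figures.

105 N

k_A = Gd⁴/(8D³N_a) = (80.3×10³)(6.3⁴)/(8·77.0³·15) = 2.309 N/mm
k_C = Gd⁴/(8D³N_a) = (77.0×10³)(6.0⁴)/(8·31.0³·23) = 18.205 N/mm
Series: 1/k_eq = 1/2.309 + 1/62 + 1/18.205 = 0.50415; k_eq = 1.9836 N/mm
F = k_eq·δ = 1.9836·53 = 105.13 N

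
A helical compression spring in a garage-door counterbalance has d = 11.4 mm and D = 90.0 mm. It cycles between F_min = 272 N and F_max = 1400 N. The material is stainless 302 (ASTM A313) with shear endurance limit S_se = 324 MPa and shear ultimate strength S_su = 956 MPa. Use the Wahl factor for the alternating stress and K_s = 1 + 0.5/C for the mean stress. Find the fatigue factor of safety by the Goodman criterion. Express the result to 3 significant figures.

2.16

C = D/d = 90.0/11.4 = 7.8947; K_W = (4C−1)/(4C−4)+0.615/C = 1.1867; K_s = 1+0.5/C = 1.0633
F_a = (F_max−F_min)/2 = 564 N; F_m = (F_max+F_min)/2 = 836 N
τ_a = K_W·8F_aD/(πd³) = 1.1867 × 87.246 = 103.53 MPa
τ_m = K_s·8F_mD/(πd³) = 1.0633 × 129.32 = 137.51 MPa
Goodman: 1/n_f = τ_a/S_se + τ_m/S_su = 103.53/324 + 137.51/956 = 0.31955 + 0.14384 = 0.46339
n_f = 1/0.46339 = 2.158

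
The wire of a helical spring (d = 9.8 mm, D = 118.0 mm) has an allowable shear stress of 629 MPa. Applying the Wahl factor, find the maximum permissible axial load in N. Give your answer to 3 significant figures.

1760 N

C = D/d = 118.0/9.8 = 12.0408
K_W = (4C−1)/(4C−4) + 0.615/C = 47.163/44.163 + 0.0511 = 1.1190
τ_max = K·8FD/(πd³) → F_max = τ_allow·πd³/(8DK)
F_max = 629·π·9.8³/(8·118.0·1.1190) = 1.8599e+06/1056.3 = 1760.7 N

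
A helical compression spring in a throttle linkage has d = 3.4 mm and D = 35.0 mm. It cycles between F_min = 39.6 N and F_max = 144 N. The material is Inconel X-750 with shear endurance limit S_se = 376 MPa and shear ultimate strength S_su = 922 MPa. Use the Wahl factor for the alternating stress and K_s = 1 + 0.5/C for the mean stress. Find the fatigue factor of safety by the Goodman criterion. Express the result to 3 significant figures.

C = D/d = 35.0/3.4 = 10.2941; K_W = (4C−1)/(4C−4)+0.615/C = 1.1404; K_s = 1+0.5/C = 1.0486
F_a = (F_max−F_min)/2 = 52.2 N; F_m = (F_max+F_min)/2 = 91.8 N
τ_a = K_W·8F_aD/(πd³) = 1.1404 × 118.37 = 134.99 MPa
τ_m = K_s·8F_mD/(πd³) = 1.0486 × 208.17 = 218.28 MPa
Goodman: 1/n_f = τ_a/S_se + τ_m/S_su = 134.99/376 + 218.28/922 = 0.35903 + 0.23675 = 0.59577
n_f = 1/0.59577 = 1.678

1.68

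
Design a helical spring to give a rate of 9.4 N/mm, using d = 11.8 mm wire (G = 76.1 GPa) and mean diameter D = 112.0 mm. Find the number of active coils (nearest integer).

N_a = Gd⁴/(8D³k) = (76.1×10³ × 11.8⁴)/(8 × 112.0³ × 9.4)
    = 1.47541e+09 / 1.05651e+08 = 13.96 → 14 coils

14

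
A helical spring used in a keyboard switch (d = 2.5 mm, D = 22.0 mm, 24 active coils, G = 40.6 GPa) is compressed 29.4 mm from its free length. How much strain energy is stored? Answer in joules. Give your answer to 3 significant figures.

k = Gd⁴/(8D³N_a) = (40.6×10³)(2.5⁴)/(8·22.0³·24) = 0.77574 N/mm
U = ½kδ² = 0.5 × 0.77574 × 29.4² = 335.26 N·mm = 0.33526 J

0.335 J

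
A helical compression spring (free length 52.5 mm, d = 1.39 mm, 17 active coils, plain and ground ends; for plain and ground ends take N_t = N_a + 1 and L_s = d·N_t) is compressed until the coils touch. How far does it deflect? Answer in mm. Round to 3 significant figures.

27.5 mm

N_t = 18; L_s = 1.39·18 = 25.02 mm
δ_solid = L₀ − L_s = 52.5 − 25.02 = 27.48 mm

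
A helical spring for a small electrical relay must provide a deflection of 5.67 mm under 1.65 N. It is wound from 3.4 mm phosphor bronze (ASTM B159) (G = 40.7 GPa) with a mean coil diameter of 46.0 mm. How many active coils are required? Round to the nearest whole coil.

24

Required rate k = F/δ = 1.65/5.67 = 0.29101 N/mm
N_a = Gd⁴/(8D³k) = (40.7×10³ × 3.4⁴)/(8 × 46.0³ × 0.29101)
    = 5.43889e+06 / 226602 = 24 → 24 coils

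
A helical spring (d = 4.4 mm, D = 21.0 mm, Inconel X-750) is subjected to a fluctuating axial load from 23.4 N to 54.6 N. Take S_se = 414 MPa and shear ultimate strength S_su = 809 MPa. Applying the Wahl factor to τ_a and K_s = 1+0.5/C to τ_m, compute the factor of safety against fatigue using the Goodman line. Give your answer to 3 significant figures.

C = D/d = 21.0/4.4 = 4.7727; K_W = (4C−1)/(4C−4)+0.615/C = 1.3277; K_s = 1+0.5/C = 1.1048
F_a = (F_max−F_min)/2 = 15.6 N; F_m = (F_max+F_min)/2 = 39 N
τ_a = K_W·8F_aD/(πd³) = 1.3277 × 9.7932 = 13.002 MPa
τ_m = K_s·8F_mD/(πd³) = 1.1048 × 24.483 = 27.048 MPa
Goodman: 1/n_f = τ_a/S_se + τ_m/S_su = 13.002/414 + 27.048/809 = 0.03141 + 0.03343 = 0.06484
n_f = 1/0.06484 = 15.42

15.4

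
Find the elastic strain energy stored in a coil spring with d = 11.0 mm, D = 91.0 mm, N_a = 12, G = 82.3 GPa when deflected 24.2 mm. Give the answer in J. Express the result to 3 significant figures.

4.88 J

k = Gd⁴/(8D³N_a) = (82.3×10³)(11.0⁴)/(8·91.0³·12) = 16.656 N/mm
U = ½kδ² = 0.5 × 16.656 × 24.2² = 4877.3 N·mm = 4.8773 J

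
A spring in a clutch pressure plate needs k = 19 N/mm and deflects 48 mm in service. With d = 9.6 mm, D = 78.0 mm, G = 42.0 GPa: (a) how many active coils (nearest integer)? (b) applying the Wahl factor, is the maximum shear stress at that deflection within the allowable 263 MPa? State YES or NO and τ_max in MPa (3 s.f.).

N_a = Gd⁴/(8D³k) = (42.0×10³)(9.6⁴)/(8·78.0³·19) = 4.945 → N_a = 5
Actual rate k = Gd⁴/(8D³·5) = 18.793 N/mm
Working load F = kδ = 18.793·48 = 902.05 N
C = 78.0/9.6 = 8.1250; K_W = (4C−1)/(4C−4)+0.615/C = 1.1810
τ_max = K_W·8FD/(πd³) = 1.1810·202.51 = 239.16 MPa
τ_max ≤ 263 MPa → acceptable

(a) 5 coils; (b) YES, τ_max = 239 MPa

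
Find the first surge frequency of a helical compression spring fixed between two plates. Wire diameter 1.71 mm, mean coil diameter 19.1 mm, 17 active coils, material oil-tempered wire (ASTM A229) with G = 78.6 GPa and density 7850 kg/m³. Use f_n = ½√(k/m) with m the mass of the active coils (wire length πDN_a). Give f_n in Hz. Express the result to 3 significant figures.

98.2 Hz

k = Gd⁴/(8D³N_a) = (78.6×10³)(1.71⁴)/(8·19.1³·17) = 0.7092 N/mm = 709.2 N/m
Wire length L = πDN_a = π·19.1·17 = 1020.1 mm
m = ρ·(πd²/4)·L = 7850 × 2.2966×10⁻⁶ m² × 1.0201 m = 0.01839 kg
f_n = ½√(k/m) = 0.5·√(709.2/0.01839) = 0.5·√(38564) = 98.189 Hz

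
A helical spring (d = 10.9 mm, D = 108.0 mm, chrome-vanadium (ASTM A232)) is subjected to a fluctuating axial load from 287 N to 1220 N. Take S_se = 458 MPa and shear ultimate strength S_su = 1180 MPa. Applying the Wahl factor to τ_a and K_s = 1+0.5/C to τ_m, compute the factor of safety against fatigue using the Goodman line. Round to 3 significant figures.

2.56

C = D/d = 108.0/10.9 = 9.9083; K_W = (4C−1)/(4C−4)+0.615/C = 1.1463; K_s = 1+0.5/C = 1.0505
F_a = (F_max−F_min)/2 = 466.5 N; F_m = (F_max+F_min)/2 = 753.5 N
τ_a = K_W·8F_aD/(πd³) = 1.1463 × 99.069 = 113.56 MPa
τ_m = K_s·8F_mD/(πd³) = 1.0505 × 160.02 = 168.09 MPa
Goodman: 1/n_f = τ_a/S_se + τ_m/S_su = 113.56/458 + 168.09/1180 = 0.24794 + 0.14245 = 0.3904
n_f = 1/0.3904 = 2.562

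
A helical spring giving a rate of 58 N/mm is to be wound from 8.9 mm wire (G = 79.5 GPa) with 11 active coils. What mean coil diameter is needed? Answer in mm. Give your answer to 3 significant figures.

46.1 mm

D = (Gd⁴/(8N_a·k))^(1/3) = (79.5×10³·8.9⁴/(8·11·58))^(1/3)
  = (97727.4)^(1/3) = 46.0616 mm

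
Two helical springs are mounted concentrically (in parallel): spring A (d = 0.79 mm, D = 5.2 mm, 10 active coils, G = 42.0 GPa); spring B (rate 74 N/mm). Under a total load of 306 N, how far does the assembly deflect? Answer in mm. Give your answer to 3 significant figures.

4.06 mm

k_A = Gd⁴/(8D³N_a) = (42.0×10³)(0.79⁴)/(8·5.2³·10) = 1.4543 N/mm
Parallel: k_eq = 1.4543 + 74 = 75.454 N/mm
δ = F/k_eq = 306/75.454 = 4.0554 mm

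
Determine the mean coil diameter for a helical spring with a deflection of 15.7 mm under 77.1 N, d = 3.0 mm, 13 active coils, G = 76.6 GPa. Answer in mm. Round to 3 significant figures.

23.0 mm

Required rate k = F/δ = 77.1/15.7 = 4.9108 N/mm
D = (Gd⁴/(8N_a·k))^(1/3) = (76.6×10³·3.0⁴/(8·13·4.9108))^(1/3)
  = (12148.6)^(1/3) = 22.9884 mm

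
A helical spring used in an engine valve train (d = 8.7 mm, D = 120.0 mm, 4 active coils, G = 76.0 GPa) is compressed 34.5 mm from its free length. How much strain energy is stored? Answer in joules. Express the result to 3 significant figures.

k = Gd⁴/(8D³N_a) = (76.0×10³)(8.7⁴)/(8·120.0³·4) = 7.874 N/mm
U = ½kδ² = 0.5 × 7.874 × 34.5² = 4686 N·mm = 4.686 J

4.69 J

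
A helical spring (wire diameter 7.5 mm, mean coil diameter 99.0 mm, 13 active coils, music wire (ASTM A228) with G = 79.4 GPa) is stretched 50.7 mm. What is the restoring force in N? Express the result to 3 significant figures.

k = Gd⁴/(8D³N_a) = (79.4×10³)(7.5⁴)/(8·99.0³·13) = 2.4896 N/mm
F = k·δ = 2.4896 × 50.7 = 126.22 N

126 N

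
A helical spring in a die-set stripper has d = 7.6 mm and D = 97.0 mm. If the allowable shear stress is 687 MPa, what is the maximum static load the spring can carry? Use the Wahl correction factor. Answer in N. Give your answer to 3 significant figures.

C = D/d = 97.0/7.6 = 12.7632
K_W = (4C−1)/(4C−4) + 0.615/C = 50.053/47.053 + 0.0482 = 1.1119
τ_max = K·8FD/(πd³) → F_max = τ_allow·πd³/(8DK)
F_max = 687·π·7.6³/(8·97.0·1.1119) = 9.4743e+05/862.87 = 1098 N

1100 N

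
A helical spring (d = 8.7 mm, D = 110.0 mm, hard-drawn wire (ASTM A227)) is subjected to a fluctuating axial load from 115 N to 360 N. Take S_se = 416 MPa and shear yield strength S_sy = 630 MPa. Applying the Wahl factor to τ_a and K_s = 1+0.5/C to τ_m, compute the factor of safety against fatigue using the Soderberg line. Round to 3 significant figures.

C = D/d = 110.0/8.7 = 12.6437; K_W = (4C−1)/(4C−4)+0.615/C = 1.1131; K_s = 1+0.5/C = 1.0395
F_a = (F_max−F_min)/2 = 122.5 N; F_m = (F_max+F_min)/2 = 237.5 N
τ_a = K_W·8F_aD/(πd³) = 1.1131 × 52.109 = 58 MPa
τ_m = K_s·8F_mD/(πd³) = 1.0395 × 101.03 = 105.02 MPa
Soderberg: 1/n_f = τ_a/S_se + τ_m/S_sy = 58/416 + 105.02/630 = 0.13942 + 0.16670 = 0.30613
n_f = 1/0.30613 = 3.267

3.27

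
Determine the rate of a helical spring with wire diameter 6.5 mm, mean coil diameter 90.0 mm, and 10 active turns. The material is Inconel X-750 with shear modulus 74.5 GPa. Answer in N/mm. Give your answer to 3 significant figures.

k = Gd⁴/(8D³N_a) = (74.5×10³ × 6.5⁴) / (8 × 90.0³ × 10)
  = 1.32987e+08 / 5.832e+07 = 2.2803 N/mm

2.28 N/mm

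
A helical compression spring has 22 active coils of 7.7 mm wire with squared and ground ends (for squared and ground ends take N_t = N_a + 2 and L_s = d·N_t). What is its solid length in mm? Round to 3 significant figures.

185 mm

squared and ground ends: N_t = N_a + 2 = 22 + 2 = 24
L_s = d·N_t = 7.7 × 24 = 184.8 mm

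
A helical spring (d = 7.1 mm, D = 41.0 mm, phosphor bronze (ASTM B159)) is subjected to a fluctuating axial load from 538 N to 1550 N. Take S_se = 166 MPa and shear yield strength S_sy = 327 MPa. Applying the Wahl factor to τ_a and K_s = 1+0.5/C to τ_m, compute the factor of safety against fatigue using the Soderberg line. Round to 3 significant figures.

C = D/d = 41.0/7.1 = 5.7746; K_W = (4C−1)/(4C−4)+0.615/C = 1.2636; K_s = 1+0.5/C = 1.0866
F_a = (F_max−F_min)/2 = 506 N; F_m = (F_max+F_min)/2 = 1044 N
τ_a = K_W·8F_aD/(πd³) = 1.2636 × 147.6 = 186.51 MPa
τ_m = K_s·8F_mD/(πd³) = 1.0866 × 304.54 = 330.91 MPa
Soderberg: 1/n_f = τ_a/S_se + τ_m/S_sy = 186.51/166 + 330.91/327 = 1.12355 + 1.01197 = 2.1355
n_f = 1/2.1355 = 0.4683

0.468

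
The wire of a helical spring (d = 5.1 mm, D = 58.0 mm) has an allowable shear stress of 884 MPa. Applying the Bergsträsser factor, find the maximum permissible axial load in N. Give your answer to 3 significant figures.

710 N

C = D/d = 58.0/5.1 = 11.3725
K_B = (4C+2)/(4C−3) = 47.490/42.490 = 1.1177
τ_max = K·8FD/(πd³) → F_max = τ_allow·πd³/(8DK)
F_max = 884·π·5.1³/(8·58.0·1.1177) = 3.6839e+05/518.6 = 710.36 N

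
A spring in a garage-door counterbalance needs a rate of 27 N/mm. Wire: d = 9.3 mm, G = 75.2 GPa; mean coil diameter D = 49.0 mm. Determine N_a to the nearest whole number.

N_a = Gd⁴/(8D³k) = (75.2×10³ × 9.3⁴)/(8 × 49.0³ × 27)
    = 5.62535e+08 / 2.54122e+07 = 22.14 → 22 coils

22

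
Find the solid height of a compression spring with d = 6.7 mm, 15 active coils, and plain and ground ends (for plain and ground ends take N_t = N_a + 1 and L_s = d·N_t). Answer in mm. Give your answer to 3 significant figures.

plain and ground ends: N_t = N_a + 1 = 15 + 1 = 16
L_s = d·N_t = 6.7 × 16 = 107.2 mm

107 mm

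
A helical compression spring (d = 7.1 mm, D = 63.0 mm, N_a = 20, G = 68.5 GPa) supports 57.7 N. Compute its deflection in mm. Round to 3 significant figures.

k = Gd⁴/(8D³N_a) = (68.5×10³)(7.1⁴)/(8·63.0³·20) = 4.3509 N/mm
δ = F/k = 57.7 / 4.3509 = 13.262 mm

13.3 mm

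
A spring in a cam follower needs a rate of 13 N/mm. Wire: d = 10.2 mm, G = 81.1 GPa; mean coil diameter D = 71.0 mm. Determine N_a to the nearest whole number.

N_a = Gd⁴/(8D³k) = (81.1×10³ × 10.2⁴)/(8 × 71.0³ × 13)
    = 8.77852e+08 / 3.72227e+07 = 23.58 → 24 coils

24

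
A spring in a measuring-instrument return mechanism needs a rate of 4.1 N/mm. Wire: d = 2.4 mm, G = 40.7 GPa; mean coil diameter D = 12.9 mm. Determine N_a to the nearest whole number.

N_a = Gd⁴/(8D³k) = (40.7×10³ × 2.4⁴)/(8 × 12.9³ × 4.1)
    = 1.35033e+06 / 70411.4 = 19.18 → 19 coils

19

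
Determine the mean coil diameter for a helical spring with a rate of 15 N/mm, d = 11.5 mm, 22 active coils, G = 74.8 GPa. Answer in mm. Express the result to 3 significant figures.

79.1 mm

D = (Gd⁴/(8N_a·k))^(1/3) = (74.8×10³·11.5⁴/(8·22·15))^(1/3)
  = (495552)^(1/3) = 79.1340 mm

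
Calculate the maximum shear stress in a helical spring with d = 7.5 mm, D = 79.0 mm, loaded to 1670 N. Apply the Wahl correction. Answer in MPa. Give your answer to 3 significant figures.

Spring index C = D/d = 79.0/7.5 = 10.5333
K_W = (4C−1)/(4C−4) + 0.615/C = 41.133/38.133 + 0.0584 = 1.1371
τ₀ = 8FD/(πd³) = 8·1670·79.0/(π·7.5³) = 1.05544e+06/1325.4 = 796.34 MPa
τ_max = K·τ₀ = 1.1371 × 796.34 = 905.49 MPa

905 MPa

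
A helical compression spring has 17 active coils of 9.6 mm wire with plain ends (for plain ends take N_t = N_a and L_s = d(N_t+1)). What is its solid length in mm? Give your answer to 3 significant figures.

173 mm

plain ends: N_t = N_a = 17
L_s = d·(N_t+1) = 9.6 × 18 = 172.8 mm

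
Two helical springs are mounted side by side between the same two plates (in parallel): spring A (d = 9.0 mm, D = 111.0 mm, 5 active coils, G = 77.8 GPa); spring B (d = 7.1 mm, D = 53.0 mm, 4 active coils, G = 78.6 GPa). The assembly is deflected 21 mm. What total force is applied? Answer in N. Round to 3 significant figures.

1080 N

k_A = Gd⁴/(8D³N_a) = (77.8×10³)(9.0⁴)/(8·111.0³·5) = 9.3308 N/mm
k_B = Gd⁴/(8D³N_a) = (78.6×10³)(7.1⁴)/(8·53.0³·4) = 41.926 N/mm
Parallel: k_eq = 9.3308 + 41.926 = 51.256 N/mm
F = k_eq·δ = 51.256·21 = 1076.4 N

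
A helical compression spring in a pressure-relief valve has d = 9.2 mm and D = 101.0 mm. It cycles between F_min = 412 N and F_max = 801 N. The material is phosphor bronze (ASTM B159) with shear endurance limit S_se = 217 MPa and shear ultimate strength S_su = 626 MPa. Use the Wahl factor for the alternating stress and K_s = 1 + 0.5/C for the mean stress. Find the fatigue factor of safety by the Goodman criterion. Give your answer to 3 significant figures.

1.49

C = D/d = 101.0/9.2 = 10.9783; K_W = (4C−1)/(4C−4)+0.615/C = 1.1312; K_s = 1+0.5/C = 1.0455
F_a = (F_max−F_min)/2 = 194.5 N; F_m = (F_max+F_min)/2 = 606.5 N
τ_a = K_W·8F_aD/(πd³) = 1.1312 × 64.242 = 72.669 MPa
τ_m = K_s·8F_mD/(πd³) = 1.0455 × 200.32 = 209.45 MPa
Goodman: 1/n_f = τ_a/S_se + τ_m/S_su = 72.669/217 + 209.45/626 = 0.33488 + 0.33458 = 0.66946
n_f = 1/0.66946 = 1.494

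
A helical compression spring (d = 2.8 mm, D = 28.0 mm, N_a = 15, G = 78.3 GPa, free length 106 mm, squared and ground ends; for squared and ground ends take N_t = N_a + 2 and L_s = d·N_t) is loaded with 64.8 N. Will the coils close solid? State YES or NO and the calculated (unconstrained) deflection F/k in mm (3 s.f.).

k = Gd⁴/(8D³N_a) = (78.3×10³)(2.8⁴)/(8·28.0³·15) = 1.827 N/mm
N_t = 17; L_s = 2.8·17 = 47.6 mm; δ_solid = L₀ − L_s = 106 − 47.6 = 58.4 mm
δ = F/k = 64.8/1.827 = 35.468 mm
δ < δ_solid → spring does not go solid

NO, δ = 35.5 mm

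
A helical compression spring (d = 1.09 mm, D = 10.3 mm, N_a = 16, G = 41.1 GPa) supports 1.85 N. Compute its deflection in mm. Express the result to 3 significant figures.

4.46 mm

k = Gd⁴/(8D³N_a) = (41.1×10³)(1.09⁴)/(8·10.3³·16) = 0.41479 N/mm
δ = F/k = 1.85 / 0.41479 = 4.4601 mm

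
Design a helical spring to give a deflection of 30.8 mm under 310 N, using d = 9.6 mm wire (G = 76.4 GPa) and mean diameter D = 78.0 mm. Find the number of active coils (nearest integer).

17

Required rate k = F/δ = 310/30.8 = 10.065 N/mm
N_a = Gd⁴/(8D³k) = (76.4×10³ × 9.6⁴)/(8 × 78.0³ × 10.065)
    = 6.48901e+08 / 3.82107e+07 = 16.98 → 17 coils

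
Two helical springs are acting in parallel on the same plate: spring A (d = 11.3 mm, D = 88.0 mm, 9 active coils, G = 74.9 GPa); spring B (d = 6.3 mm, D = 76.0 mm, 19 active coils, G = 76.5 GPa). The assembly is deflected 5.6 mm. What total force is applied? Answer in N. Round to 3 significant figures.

149 N

k_A = Gd⁴/(8D³N_a) = (74.9×10³)(11.3⁴)/(8·88.0³·9) = 24.889 N/mm
k_B = Gd⁴/(8D³N_a) = (76.5×10³)(6.3⁴)/(8·76.0³·19) = 1.8061 N/mm
Parallel: k_eq = 24.889 + 1.8061 = 26.696 N/mm
F = k_eq·δ = 26.696·5.6 = 149.49 N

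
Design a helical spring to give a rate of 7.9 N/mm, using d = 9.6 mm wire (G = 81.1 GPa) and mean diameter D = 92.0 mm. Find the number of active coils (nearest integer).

N_a = Gd⁴/(8D³k) = (81.1×10³ × 9.6⁴)/(8 × 92.0³ × 7.9)
    = 6.8882e+08 / 4.92131e+07 = 14 → 14 coils

14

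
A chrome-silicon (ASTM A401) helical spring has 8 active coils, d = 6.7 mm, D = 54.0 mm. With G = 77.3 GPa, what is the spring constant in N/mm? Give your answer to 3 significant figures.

15.5 N/mm

k = Gd⁴/(8D³N_a) = (77.3×10³ × 6.7⁴) / (8 × 54.0³ × 8)
  = 1.55768e+08 / 1.00777e+07 = 15.457 N/mm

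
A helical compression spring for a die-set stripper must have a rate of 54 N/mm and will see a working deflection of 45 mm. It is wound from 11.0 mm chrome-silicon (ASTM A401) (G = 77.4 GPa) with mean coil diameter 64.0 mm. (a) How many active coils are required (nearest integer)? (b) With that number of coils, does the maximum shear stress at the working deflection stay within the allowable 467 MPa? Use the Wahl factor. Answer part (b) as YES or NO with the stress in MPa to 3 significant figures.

N_a = Gd⁴/(8D³k) = (77.4×10³)(11.0⁴)/(8·64.0³·54) = 10.01 → N_a = 10
Actual rate k = Gd⁴/(8D³·10) = 54.036 N/mm
Working load F = kδ = 54.036·45 = 2431.6 N
C = 64.0/11.0 = 5.8182; K_W = (4C−1)/(4C−4)+0.615/C = 1.2614
τ_max = K_W·8FD/(πd³) = 1.2614·297.74 = 375.56 MPa
τ_max ≤ 467 MPa → acceptable

(a) 10 coils; (b) YES, τ_max = 376 MPa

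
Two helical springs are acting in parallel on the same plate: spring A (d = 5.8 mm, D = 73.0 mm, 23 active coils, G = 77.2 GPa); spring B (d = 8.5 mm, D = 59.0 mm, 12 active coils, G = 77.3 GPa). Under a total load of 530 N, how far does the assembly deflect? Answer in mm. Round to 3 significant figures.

k_A = Gd⁴/(8D³N_a) = (77.2×10³)(5.8⁴)/(8·73.0³·23) = 1.2205 N/mm
k_B = Gd⁴/(8D³N_a) = (77.3×10³)(8.5⁴)/(8·59.0³·12) = 20.466 N/mm
Parallel: k_eq = 1.2205 + 20.466 = 21.686 N/mm
δ = F/k_eq = 530/21.686 = 24.439 mm

24.4 mm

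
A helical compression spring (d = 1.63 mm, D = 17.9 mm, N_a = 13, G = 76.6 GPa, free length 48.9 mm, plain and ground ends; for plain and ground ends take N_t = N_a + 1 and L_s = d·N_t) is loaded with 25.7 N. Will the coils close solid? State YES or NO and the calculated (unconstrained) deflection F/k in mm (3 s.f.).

k = Gd⁴/(8D³N_a) = (76.6×10³)(1.63⁴)/(8·17.9³·13) = 0.90654 N/mm
N_t = 14; L_s = 1.63·14 = 22.82 mm; δ_solid = L₀ − L_s = 48.9 − 22.82 = 26.08 mm
δ = F/k = 25.7/0.90654 = 28.35 mm
δ ≥ δ_solid → spring goes solid

YES, δ = 28.3 mm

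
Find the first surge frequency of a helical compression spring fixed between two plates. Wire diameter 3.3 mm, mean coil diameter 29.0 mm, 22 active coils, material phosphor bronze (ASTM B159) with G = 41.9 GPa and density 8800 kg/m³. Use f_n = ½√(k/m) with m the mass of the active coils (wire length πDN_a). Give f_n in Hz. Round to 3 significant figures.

k = Gd⁴/(8D³N_a) = (41.9×10³)(3.3⁴)/(8·29.0³·22) = 1.1576 N/mm = 1157.6 N/m
Wire length L = πDN_a = π·29.0·22 = 2004.3 mm
m = ρ·(πd²/4)·L = 8800 × 8.553×10⁻⁶ m² × 2.0043 m = 0.15086 kg
f_n = ½√(k/m) = 0.5·√(1157.6/0.15086) = 0.5·√(7673.5) = 43.799 Hz

43.8 Hz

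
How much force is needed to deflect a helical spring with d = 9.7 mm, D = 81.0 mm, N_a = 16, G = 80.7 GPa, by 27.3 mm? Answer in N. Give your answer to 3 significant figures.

287 N

k = Gd⁴/(8D³N_a) = (80.7×10³)(9.7⁴)/(8·81.0³·16) = 10.503 N/mm
F = k·δ = 10.503 × 27.3 = 286.72 N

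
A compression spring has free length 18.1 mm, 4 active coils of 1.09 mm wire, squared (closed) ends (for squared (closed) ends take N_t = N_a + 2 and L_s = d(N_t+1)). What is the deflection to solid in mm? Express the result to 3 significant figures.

N_t = 6; L_s = 1.09·7 = 7.63 mm
δ_solid = L₀ − L_s = 18.1 − 7.63 = 10.47 mm

10.5 mm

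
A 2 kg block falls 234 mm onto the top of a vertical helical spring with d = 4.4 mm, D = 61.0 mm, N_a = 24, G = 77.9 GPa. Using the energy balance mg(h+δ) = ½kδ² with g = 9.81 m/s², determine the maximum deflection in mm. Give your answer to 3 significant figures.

k = Gd⁴/(8D³N_a) = (77.9×10³)(4.4⁴)/(8·61.0³·24) = 0.66997 N/mm
W = mg = 2 × 9.81 = 19.62 N
½kδ² − Wδ − Wh = 0 → δ = (W + √(W² + 2kWh))/k
δ = (19.62 + √(384.94 + 6151.8))/0.66997 = (19.62 + 80.85)/0.66997 = 149.96 mm

150 mm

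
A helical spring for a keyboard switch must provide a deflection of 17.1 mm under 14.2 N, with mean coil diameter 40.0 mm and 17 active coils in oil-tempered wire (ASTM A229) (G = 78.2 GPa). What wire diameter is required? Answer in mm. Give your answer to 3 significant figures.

Required rate k = F/δ = 14.2/17.1 = 0.83041 N/mm
d = (8D³N_a·k / G)^(1/4) = (8·40.0³·17·0.83041 / (78.2×10³))^0.25
  = (92.428)^0.25 = 3.1006 mm

3.10 mm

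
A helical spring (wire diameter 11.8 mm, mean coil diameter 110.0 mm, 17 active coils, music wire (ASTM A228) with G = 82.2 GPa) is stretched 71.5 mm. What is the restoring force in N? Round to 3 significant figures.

629 N

k = Gd⁴/(8D³N_a) = (82.2×10³)(11.8⁴)/(8·110.0³·17) = 8.8041 N/mm
F = k·δ = 8.8041 × 71.5 = 629.49 N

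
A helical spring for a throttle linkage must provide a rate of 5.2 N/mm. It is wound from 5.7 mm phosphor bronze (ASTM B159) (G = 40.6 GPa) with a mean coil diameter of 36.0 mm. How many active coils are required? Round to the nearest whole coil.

N_a = Gd⁴/(8D³k) = (40.6×10³ × 5.7⁴)/(8 × 36.0³ × 5.2)
    = 4.28574e+07 / 1.94089e+06 = 22.08 → 22 coils

22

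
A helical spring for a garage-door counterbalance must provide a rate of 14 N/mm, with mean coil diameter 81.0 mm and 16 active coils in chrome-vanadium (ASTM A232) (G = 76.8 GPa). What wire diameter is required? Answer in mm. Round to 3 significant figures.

10.6 mm

d = (8D³N_a·k / G)^(1/4) = (8·81.0³·16·14 / (76.8×10³))^0.25
  = (12400)^0.25 = 10.5526 mm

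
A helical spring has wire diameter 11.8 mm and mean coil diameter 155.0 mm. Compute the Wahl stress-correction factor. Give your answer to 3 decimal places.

C = D/d = 155.0/11.8 = 13.1356
K_W = (4C−1)/(4C−4) + 0.615/C = 51.542/48.542 + 0.0468 = 1.1086

1.109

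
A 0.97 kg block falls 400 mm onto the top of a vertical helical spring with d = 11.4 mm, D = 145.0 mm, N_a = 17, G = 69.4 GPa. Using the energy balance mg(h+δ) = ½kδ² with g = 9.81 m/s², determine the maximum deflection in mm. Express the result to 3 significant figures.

55.4 mm

k = Gd⁴/(8D³N_a) = (69.4×10³)(11.4⁴)/(8·145.0³·17) = 2.8271 N/mm
W = mg = 0.97 × 9.81 = 9.5157 N
½kδ² − Wδ − Wh = 0 → δ = (W + √(W² + 2kWh))/k
δ = (9.5157 + √(90.549 + 21521.2))/2.8271 = (9.5157 + 147.01)/2.8271 = 55.367 mm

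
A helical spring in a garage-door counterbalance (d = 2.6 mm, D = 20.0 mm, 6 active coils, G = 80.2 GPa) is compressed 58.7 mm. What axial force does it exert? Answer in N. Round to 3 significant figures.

k = Gd⁴/(8D³N_a) = (80.2×10³)(2.6⁴)/(8·20.0³·6) = 9.5441 N/mm
F = k·δ = 9.5441 × 58.7 = 560.24 N

560 N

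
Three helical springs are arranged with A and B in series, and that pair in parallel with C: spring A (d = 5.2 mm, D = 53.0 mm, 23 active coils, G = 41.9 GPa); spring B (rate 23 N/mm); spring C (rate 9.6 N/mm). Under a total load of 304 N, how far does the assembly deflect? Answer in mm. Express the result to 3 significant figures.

k_A = Gd⁴/(8D³N_a) = (41.9×10³)(5.2⁴)/(8·53.0³·23) = 1.1184 N/mm
Springs A,B series: k_AB = 1/(1/1.1184+1/23) = 1.0665 N/mm; parallel with C: k_eq = 1.0665+9.6 = 10.667 N/mm
δ = F/k_eq = 304/10.667 = 28.5 mm

28.5 mm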